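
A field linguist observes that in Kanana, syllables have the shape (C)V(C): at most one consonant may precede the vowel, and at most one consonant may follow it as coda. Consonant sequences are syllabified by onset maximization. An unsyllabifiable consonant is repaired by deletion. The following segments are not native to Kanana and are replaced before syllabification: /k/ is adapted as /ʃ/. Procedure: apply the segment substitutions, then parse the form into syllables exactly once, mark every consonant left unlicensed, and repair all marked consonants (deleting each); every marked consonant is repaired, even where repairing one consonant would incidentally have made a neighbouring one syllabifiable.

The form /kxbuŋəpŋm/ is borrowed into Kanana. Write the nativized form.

buŋəp

Substitution: /k/ → /ʃ/, giving /ʃxbuŋəpŋm/.
The consonants /ʃ/, /x/, /ŋ/, /m/ cannot be parsed into a legal (C)V(C) syllable (at most one coda consonant is licensed; onsets are limited to one consonant).
Deletion applies to /ʃ/, /x/, /ŋ/, /m/.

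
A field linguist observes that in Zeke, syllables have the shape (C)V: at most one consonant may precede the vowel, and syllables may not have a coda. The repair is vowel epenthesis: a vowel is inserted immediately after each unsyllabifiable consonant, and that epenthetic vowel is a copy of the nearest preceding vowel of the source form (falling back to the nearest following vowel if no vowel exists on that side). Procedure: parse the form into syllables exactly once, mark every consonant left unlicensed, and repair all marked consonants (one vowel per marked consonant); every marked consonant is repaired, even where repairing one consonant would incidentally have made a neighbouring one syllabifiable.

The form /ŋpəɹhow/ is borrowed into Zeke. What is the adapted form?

Under (C)V, the unsyllabifiable consonants are /ŋ/, /ɹ/, /w/ (no codas are permitted; onsets are limited to one consonant).
Epenthesis after each stranded consonant: /ŋ/ → /ŋə/, /ɹ/ → /ɹə/, /w/ → /wo/.

ŋəpəɹəhowo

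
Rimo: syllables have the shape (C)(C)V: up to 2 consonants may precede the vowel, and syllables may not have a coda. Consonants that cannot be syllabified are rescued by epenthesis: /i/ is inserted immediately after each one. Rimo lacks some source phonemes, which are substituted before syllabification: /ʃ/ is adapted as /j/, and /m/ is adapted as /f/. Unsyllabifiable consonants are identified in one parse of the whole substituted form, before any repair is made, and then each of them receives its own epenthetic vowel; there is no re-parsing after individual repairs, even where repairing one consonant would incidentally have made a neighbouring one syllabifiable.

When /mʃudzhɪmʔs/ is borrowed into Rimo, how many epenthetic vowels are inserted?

4

After substitution the input is /fjudzhɪfʔs/.
The unsyllabifiable consonants are /d/, /f/, /ʔ/, /s/; each receives one epenthetic vowel.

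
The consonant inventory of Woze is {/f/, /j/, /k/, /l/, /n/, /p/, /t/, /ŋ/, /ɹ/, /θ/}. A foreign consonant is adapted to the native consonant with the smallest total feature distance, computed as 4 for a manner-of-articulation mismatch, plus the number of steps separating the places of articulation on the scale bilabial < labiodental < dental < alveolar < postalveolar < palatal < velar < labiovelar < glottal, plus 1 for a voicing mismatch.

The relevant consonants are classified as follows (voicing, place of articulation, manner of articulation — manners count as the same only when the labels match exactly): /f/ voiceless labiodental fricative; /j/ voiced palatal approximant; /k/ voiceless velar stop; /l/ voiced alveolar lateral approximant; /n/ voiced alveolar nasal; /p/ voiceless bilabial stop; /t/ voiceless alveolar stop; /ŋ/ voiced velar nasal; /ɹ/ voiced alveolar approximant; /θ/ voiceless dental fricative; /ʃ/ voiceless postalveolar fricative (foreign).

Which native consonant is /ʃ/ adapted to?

θ

/θ/ is closest: same manner (fricative), place distance 2 (postalveolar→dental), same voicing; total 2. Next closest is /f/ at distance 3.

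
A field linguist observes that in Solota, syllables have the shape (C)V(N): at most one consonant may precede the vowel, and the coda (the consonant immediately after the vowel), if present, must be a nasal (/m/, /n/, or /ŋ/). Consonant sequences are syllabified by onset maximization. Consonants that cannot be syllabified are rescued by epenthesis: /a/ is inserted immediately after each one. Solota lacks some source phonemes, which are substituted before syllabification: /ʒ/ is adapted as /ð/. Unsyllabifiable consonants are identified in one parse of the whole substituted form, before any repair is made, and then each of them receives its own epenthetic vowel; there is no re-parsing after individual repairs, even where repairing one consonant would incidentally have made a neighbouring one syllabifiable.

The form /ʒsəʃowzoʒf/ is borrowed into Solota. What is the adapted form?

ðasəʃowazoðafa

Substitution: /ʒ/ → /ð/, giving /ðsəʃowzoðf/.
Under (C)V(N), the unsyllabifiable consonants are /ð/, /w/, /ð/, /f/ (only a nasal (/m/, /n/, or /ŋ/) is licensed in coda position; onsets are limited to one consonant).
Inserting the epenthetic vowel yields /ð/ → /ða/, /w/ → /wa/, /ð/ → /ða/, /f/ → /fa/.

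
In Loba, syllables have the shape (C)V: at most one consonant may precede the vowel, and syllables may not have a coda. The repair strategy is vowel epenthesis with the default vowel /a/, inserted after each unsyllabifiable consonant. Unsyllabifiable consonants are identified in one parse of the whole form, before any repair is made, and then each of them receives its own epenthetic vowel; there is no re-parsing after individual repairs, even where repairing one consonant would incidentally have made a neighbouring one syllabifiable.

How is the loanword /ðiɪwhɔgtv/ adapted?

ðiɪwahɔgatava

Syllabifying with onset maximization leaves /w/, /g/, /t/, /v/ stranded (no codas are permitted; onsets are limited to one consonant).
Each unlicensed consonant becomes the onset of a new syllable: /w/ → /wa/, /g/ → /ga/, /t/ → /ta/, /v/ → /va/.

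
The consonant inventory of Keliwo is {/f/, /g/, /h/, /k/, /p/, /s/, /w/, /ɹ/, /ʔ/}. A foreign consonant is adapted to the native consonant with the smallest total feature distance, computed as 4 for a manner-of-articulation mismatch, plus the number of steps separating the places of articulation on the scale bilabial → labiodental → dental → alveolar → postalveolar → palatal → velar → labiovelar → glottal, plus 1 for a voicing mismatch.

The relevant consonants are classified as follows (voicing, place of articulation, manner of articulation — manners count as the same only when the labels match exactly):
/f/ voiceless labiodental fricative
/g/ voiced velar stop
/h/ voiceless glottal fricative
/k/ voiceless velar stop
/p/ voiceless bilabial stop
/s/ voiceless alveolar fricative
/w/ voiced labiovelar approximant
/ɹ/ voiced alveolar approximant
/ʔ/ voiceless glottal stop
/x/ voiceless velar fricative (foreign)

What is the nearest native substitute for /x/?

/h/ is closest: same manner (fricative), place distance 2 (velar→glottal), same voicing; total 2. Next closest is /s/ at distance 3.

h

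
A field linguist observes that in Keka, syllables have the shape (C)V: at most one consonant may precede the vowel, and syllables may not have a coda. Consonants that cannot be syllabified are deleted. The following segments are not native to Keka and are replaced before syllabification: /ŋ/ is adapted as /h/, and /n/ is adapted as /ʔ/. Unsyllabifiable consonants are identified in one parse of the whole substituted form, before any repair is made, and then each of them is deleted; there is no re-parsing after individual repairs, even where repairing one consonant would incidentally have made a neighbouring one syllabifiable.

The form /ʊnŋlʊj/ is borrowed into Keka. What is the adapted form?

ʊlʊ

Substitution: /n/ → /ʔ/, /ŋ/ → /h/, giving /ʊʔhlʊj/.
The consonants /ʔ/, /h/, /j/ cannot be parsed into a legal (C)V syllable (no codas are permitted; onsets are limited to one consonant).
Deletion applies to /ʔ/, /h/, /j/.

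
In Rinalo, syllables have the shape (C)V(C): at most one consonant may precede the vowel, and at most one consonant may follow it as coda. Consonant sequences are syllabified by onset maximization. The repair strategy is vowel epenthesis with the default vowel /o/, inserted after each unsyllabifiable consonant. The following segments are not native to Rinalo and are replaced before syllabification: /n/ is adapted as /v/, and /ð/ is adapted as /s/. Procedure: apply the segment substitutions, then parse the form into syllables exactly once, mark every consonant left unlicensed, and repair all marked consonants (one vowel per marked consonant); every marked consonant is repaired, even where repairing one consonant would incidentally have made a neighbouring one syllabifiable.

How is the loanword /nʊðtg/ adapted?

vʊstogo

Substitution: /n/ → /v/, /ð/ → /s/, giving /vʊstg/.
Syllabifying with onset maximization leaves /t/, /g/ stranded (at most one coda consonant is licensed; onsets are limited to one consonant).
Inserting the epenthetic vowel yields /t/ → /to/, /g/ → /go/.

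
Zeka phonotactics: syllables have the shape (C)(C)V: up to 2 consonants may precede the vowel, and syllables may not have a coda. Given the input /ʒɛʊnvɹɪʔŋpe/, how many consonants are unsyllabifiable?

2

The consonants /n/, /ʔ/ cannot be parsed into a legal (C)(C)V syllable (no codas are permitted; onsets may contain at most 2 consonants).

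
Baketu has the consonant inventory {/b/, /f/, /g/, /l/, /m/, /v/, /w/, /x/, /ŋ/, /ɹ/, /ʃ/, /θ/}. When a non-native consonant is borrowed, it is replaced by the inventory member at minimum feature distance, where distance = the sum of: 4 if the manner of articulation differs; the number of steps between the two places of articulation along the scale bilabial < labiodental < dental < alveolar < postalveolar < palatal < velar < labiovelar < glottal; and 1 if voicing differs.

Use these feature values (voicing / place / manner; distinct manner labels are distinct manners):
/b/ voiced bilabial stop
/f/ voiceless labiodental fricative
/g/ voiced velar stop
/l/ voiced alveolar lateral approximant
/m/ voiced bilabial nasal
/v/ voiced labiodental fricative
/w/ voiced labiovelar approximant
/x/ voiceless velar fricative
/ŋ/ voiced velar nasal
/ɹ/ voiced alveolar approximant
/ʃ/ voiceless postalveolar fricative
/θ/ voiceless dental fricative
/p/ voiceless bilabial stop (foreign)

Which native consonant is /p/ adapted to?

/b/ is closest: same manner (stop), place distance 0 (bilabial→bilabial), voicing differs (+1); total 1. Next closest is /f/ at distance 5.

b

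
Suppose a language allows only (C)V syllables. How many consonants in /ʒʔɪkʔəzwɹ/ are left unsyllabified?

5

The consonants /ʒ/, /k/, /z/, /w/, /ɹ/ cannot be parsed into a legal (C)V syllable (no codas are permitted; onsets are limited to one consonant).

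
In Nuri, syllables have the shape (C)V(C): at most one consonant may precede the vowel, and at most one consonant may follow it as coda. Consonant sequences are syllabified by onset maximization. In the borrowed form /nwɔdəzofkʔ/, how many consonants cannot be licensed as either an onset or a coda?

3

Syllabifying with onset maximization leaves /n/, /k/, /ʔ/ stranded (at most one coda consonant is licensed; onsets are limited to one consonant).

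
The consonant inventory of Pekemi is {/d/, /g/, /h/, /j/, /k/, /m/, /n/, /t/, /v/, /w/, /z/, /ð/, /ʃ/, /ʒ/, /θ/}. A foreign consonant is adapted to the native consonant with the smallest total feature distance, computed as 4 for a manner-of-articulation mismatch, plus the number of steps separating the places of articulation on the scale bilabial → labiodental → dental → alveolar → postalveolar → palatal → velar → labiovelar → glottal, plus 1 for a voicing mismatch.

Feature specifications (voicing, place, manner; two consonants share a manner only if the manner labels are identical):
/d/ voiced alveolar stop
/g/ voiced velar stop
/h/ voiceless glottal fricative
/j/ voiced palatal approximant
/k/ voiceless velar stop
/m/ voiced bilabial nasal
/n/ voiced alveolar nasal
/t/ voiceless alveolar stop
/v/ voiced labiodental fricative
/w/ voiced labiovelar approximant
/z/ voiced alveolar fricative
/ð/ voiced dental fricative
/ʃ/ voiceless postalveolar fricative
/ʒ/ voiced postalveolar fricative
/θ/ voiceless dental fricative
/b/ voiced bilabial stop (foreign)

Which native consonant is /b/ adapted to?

/d/ is closest: same manner (stop), place distance 3 (bilabial→alveolar), same voicing; total 3. Next closest is /m/ at distance 4.

d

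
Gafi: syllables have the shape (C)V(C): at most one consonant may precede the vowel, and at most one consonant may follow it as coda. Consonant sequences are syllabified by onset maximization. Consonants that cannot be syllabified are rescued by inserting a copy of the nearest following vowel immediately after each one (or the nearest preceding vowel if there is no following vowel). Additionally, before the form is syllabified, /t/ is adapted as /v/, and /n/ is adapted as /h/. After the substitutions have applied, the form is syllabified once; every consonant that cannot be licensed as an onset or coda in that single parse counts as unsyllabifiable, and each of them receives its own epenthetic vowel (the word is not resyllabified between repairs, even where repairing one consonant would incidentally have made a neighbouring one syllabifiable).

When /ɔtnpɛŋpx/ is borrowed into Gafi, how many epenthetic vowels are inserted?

3

After substitution the input is /ɔvhpɛŋpx/.
The unsyllabifiable consonants are /h/, /p/, /x/; each receives one epenthetic vowel.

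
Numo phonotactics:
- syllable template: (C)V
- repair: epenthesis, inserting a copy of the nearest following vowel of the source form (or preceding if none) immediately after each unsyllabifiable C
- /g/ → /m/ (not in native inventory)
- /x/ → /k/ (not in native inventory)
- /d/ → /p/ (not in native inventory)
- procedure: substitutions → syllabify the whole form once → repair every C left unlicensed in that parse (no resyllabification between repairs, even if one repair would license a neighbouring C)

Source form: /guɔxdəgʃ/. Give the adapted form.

muɔkəpəməʃə

Substitution: /g/ → /m/, /x/ → /k/, /d/ → /p/, giving /muɔkpəmʃ/.
Under (C)V, the unsyllabifiable consonants are /k/, /m/, /ʃ/ (no codas are permitted; onsets are limited to one consonant).
Each unlicensed consonant becomes the onset of a new syllable: /k/ → /kə/, /m/ → /mə/, /ʃ/ → /ʃə/.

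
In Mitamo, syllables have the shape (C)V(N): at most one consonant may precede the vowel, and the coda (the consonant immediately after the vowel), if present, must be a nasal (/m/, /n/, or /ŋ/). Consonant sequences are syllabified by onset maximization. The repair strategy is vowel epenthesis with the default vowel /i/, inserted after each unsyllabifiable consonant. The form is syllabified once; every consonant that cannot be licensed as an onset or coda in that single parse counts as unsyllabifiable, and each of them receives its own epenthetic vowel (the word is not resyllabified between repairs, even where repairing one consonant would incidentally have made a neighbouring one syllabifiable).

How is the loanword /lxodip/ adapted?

lixodipi

The consonants /l/, /p/ cannot be parsed into a legal (C)V(N) syllable (only a nasal (/m/, /n/, or /ŋ/) is licensed in coda position; onsets are limited to one consonant).
Inserting the epenthetic vowel yields /l/ → /li/, /p/ → /pi/.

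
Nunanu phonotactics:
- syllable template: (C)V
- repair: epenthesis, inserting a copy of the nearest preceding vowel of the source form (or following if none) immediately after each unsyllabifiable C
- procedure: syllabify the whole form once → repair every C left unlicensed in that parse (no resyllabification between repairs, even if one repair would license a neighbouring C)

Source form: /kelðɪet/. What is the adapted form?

keleðɪete

Under (C)V, the unsyllabifiable consonants are /l/, /t/ (no codas are permitted; onsets are limited to one consonant).
Epenthesis after each stranded consonant: /l/ → /le/, /t/ → /te/.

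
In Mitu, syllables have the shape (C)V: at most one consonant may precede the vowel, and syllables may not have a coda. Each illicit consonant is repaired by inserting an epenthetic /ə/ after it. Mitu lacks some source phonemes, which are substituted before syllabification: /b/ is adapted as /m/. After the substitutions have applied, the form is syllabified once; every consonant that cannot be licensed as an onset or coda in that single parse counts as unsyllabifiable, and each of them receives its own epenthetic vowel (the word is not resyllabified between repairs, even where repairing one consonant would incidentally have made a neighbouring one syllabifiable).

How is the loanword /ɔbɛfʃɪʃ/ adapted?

Substitution: /b/ → /m/, giving /ɔmɛfʃɪʃ/.
Syllabifying with onset maximization leaves /f/, /ʃ/ stranded (no codas are permitted; onsets are limited to one consonant).
Inserting the epenthetic vowel yields /f/ → /fə/, /ʃ/ → /ʃə/.

ɔmɛfəʃɪʃə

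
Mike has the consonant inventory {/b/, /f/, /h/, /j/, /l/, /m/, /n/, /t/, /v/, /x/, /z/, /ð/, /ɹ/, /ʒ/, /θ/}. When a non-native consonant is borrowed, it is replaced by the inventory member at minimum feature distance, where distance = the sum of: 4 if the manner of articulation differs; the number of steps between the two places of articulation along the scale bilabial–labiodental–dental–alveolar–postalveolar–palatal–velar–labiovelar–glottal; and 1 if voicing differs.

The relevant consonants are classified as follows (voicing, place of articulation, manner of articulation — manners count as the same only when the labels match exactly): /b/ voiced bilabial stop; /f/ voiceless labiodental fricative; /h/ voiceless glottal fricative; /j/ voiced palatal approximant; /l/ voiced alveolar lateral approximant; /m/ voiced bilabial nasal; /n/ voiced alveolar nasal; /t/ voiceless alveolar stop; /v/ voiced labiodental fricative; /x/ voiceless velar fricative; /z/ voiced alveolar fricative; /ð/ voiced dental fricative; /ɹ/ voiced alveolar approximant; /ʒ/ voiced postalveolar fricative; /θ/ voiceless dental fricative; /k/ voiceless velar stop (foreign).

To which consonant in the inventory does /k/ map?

t

/t/ is closest: same manner (stop), place distance 3 (velar→alveolar), same voicing; total 3. Next closest is /x/ at distance 4.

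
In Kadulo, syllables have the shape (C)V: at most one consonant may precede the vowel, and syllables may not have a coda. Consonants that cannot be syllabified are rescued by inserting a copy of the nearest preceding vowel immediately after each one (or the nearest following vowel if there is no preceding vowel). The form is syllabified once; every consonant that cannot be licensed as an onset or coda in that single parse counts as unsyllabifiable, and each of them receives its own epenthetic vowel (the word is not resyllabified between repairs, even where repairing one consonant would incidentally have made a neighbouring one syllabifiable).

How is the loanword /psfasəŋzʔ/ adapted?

Syllabifying with onset maximization leaves /p/, /s/, /ŋ/, /z/, /ʔ/ stranded (no codas are permitted; onsets are limited to one consonant).
Each unlicensed consonant becomes the onset of a new syllable: /p/ → /pa/, /s/ → /sa/, /ŋ/ → /ŋə/, /z/ → /zə/, /ʔ/ → /ʔə/.

pasafasəŋəzəʔə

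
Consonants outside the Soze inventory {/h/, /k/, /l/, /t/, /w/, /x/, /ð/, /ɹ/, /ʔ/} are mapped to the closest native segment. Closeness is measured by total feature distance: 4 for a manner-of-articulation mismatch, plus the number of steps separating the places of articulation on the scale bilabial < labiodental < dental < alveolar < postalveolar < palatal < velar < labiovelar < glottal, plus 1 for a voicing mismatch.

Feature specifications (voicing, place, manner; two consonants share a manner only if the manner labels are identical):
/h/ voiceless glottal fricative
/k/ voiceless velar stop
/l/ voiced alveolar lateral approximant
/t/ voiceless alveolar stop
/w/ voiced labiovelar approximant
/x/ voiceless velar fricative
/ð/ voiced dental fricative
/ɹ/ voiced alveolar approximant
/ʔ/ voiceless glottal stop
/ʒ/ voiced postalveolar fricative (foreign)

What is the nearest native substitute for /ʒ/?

/ð/ is closest: same manner (fricative), place distance 2 (postalveolar→dental), same voicing; total 2. Next closest is /x/ at distance 3.

ð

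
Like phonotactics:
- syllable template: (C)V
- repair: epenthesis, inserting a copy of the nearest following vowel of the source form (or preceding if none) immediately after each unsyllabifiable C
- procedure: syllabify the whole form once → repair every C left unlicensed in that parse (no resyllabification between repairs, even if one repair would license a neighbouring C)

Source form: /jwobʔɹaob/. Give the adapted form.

jowobaʔaɹaobo

Under (C)V, the unsyllabifiable consonants are /j/, /b/, /ʔ/, /b/ (no codas are permitted; onsets are limited to one consonant).
Inserting the epenthetic vowel yields /j/ → /jo/, /b/ → /ba/, /ʔ/ → /ʔa/, /b/ → /bo/.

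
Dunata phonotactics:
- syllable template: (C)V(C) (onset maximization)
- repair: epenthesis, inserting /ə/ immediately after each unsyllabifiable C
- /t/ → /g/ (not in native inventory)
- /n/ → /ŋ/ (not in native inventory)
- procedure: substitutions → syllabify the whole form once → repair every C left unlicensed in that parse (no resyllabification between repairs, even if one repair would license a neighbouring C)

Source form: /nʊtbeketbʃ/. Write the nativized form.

Substitution: /n/ → /ŋ/, /t/ → /g/, giving /ŋʊgbekegbʃ/.
Syllabifying with onset maximization leaves /b/, /ʃ/ stranded (at most one coda consonant is licensed; onsets are limited to one consonant).
Each unlicensed consonant becomes the onset of a new syllable: /b/ → /bə/, /ʃ/ → /ʃə/.

ŋʊgbekegbəʃə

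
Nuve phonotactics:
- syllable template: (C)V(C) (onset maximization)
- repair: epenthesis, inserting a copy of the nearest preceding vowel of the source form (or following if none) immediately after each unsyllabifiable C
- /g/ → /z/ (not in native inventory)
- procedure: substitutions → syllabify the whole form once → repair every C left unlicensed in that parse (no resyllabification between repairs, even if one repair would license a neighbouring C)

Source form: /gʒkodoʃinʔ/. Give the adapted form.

zoʒokodoʃinʔi

Substitution: /g/ → /z/, giving /zʒkodoʃinʔ/.
The consonants /z/, /ʒ/, /ʔ/ cannot be parsed into a legal (C)V(C) syllable (at most one coda consonant is licensed; onsets are limited to one consonant).
Inserting the epenthetic vowel yields /z/ → /zo/, /ʒ/ → /ʒo/, /ʔ/ → /ʔi/.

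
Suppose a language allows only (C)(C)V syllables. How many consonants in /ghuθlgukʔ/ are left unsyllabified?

3

The consonants /θ/, /k/, /ʔ/ cannot be parsed into a legal (C)(C)V syllable (no codas are permitted; onsets may contain at most 2 consonants).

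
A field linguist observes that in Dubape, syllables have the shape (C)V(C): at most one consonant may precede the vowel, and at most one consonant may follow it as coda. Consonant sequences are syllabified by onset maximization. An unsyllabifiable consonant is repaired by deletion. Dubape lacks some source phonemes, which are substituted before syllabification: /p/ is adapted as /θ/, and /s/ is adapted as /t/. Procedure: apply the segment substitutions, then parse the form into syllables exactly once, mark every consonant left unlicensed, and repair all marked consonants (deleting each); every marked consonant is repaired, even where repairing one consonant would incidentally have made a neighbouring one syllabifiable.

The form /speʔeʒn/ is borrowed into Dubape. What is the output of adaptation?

Substitution: /s/ → /t/, /p/ → /θ/, giving /tθeʔeʒn/.
The consonants /t/, /n/ cannot be parsed into a legal (C)V(C) syllable (at most one coda consonant is licensed; onsets are limited to one consonant).
Each unlicensed consonant is deleted: /t/, /n/.

θeʔeʒ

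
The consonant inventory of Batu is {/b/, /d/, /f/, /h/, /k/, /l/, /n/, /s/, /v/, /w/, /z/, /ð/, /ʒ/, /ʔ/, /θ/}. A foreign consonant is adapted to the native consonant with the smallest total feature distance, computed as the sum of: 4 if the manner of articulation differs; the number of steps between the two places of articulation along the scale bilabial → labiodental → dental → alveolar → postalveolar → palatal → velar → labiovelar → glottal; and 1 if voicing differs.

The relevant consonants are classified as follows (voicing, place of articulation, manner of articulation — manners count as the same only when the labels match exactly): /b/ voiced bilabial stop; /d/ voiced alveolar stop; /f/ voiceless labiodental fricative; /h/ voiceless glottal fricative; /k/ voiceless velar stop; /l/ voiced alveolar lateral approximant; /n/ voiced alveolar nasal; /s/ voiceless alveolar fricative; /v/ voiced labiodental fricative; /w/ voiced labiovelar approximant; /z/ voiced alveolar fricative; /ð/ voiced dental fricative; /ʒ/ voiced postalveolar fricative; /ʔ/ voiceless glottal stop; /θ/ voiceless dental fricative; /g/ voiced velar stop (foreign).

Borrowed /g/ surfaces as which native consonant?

/k/ is closest: same manner (stop), place distance 0 (velar→velar), voicing differs (+1); total 1. Next closest is /d/ at distance 3.

k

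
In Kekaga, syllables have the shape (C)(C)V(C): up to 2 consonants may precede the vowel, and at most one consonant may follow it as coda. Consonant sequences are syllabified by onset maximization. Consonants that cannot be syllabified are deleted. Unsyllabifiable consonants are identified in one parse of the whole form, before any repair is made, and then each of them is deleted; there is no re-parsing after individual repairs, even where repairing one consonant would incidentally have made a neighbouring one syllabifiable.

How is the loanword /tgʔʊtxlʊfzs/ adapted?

Under (C)(C)V(C), the unsyllabifiable consonants are /t/, /z/, /s/ (at most one coda consonant is licensed; onsets may contain at most 2 consonants).
Deletion applies to /t/, /z/, /s/.

gʔʊtxlʊf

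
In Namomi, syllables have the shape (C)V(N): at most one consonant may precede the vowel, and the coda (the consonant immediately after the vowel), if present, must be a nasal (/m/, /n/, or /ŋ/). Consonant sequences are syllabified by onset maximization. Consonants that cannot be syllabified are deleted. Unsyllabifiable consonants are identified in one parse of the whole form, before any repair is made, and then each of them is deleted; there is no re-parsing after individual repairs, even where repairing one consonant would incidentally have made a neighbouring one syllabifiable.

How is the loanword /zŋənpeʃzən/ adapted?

Under (C)V(N), the unsyllabifiable consonants are /z/, /ʃ/ (only a nasal (/m/, /n/, or /ŋ/) is licensed in coda position; onsets are limited to one consonant).
Deleting the stranded consonants removes /z/, /ʃ/.

ŋənpezən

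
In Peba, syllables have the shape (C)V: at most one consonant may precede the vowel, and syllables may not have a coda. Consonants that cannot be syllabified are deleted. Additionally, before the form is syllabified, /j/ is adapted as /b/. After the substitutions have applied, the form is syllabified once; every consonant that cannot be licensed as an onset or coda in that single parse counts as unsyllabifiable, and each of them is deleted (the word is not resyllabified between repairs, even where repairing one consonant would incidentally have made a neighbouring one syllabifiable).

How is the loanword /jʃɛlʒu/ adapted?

ʃɛʒu

Substitution: /j/ → /b/, giving /bʃɛlʒu/.
The consonants /b/, /l/ cannot be parsed into a legal (C)V syllable (no codas are permitted; onsets are limited to one consonant).
Deletion applies to /b/, /l/.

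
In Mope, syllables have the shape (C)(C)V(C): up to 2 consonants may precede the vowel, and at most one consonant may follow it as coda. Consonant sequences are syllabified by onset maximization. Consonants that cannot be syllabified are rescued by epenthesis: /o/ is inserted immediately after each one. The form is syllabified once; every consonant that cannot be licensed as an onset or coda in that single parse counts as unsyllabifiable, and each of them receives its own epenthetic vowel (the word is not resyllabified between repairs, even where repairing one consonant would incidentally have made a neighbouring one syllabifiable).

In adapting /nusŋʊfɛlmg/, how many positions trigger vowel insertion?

2

The unsyllabifiable consonants are /m/, /g/; each receives one epenthetic vowel.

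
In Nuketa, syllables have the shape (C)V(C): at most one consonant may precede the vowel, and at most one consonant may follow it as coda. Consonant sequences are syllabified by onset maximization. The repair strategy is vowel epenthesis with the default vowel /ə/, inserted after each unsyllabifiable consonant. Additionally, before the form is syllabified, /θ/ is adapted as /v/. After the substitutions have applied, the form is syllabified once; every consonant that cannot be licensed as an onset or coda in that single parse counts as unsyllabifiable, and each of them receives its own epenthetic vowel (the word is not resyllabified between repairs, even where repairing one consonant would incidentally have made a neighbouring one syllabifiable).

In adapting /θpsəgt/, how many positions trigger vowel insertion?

3

After substitution the input is /vpsəgt/.
The unsyllabifiable consonants are /v/, /p/, /t/; each receives one epenthetic vowel.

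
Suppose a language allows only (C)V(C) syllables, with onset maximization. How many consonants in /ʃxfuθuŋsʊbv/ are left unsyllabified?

3

The consonants /ʃ/, /x/, /v/ cannot be parsed into a legal (C)V(C) syllable (at most one coda consonant is licensed; onsets are limited to one consonant).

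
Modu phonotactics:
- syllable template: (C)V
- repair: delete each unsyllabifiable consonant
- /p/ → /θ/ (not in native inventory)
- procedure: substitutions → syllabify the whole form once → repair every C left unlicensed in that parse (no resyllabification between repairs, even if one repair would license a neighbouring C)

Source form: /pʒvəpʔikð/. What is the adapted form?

vəʔi

Substitution: /p/ → /θ/, giving /θʒvəθʔikð/.
Syllabifying with onset maximization leaves /θ/, /ʒ/, /θ/, /k/, /ð/ stranded (no codas are permitted; onsets are limited to one consonant).
Each unlicensed consonant is deleted: /θ/, /ʒ/, /θ/, /k/, /ð/.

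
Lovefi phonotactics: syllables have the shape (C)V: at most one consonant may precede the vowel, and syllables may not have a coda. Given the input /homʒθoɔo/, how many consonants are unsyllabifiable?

2

Syllabifying with onset maximization leaves /m/, /ʒ/ stranded (no codas are permitted; onsets are limited to one consonant).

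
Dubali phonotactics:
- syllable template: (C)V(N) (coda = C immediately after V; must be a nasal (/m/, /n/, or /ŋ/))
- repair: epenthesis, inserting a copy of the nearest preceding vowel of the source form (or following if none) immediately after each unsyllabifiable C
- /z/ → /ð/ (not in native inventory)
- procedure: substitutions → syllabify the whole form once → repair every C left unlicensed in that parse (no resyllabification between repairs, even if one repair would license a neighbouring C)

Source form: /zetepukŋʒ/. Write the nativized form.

Substitution: /z/ → /ð/, giving /ðetepukŋʒ/.
Under (C)V(N), the unsyllabifiable consonants are /k/, /ŋ/, /ʒ/ (only a nasal (/m/, /n/, or /ŋ/) is licensed in coda position; onsets are limited to one consonant).
Epenthesis after each stranded consonant: /k/ → /ku/, /ŋ/ → /ŋu/, /ʒ/ → /ʒu/.

ðetepukuŋuʒu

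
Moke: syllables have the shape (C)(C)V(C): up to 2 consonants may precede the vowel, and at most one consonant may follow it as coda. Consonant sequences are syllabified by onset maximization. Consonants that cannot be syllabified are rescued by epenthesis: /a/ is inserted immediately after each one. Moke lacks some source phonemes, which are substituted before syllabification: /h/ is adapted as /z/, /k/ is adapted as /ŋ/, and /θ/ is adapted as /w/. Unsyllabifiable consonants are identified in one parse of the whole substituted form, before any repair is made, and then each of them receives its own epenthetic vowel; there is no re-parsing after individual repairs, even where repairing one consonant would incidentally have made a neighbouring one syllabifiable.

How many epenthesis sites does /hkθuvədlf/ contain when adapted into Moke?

3

After substitution the input is /zŋwuvədlf/.
The unsyllabifiable consonants are /z/, /l/, /f/; each receives one epenthetic vowel.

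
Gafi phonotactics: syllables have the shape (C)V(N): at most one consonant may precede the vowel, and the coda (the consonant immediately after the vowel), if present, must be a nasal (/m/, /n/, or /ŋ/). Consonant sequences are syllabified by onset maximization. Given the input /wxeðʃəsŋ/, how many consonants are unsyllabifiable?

4

The consonants /w/, /ð/, /s/, /ŋ/ cannot be parsed into a legal (C)V(N) syllable (only a nasal (/m/, /n/, or /ŋ/) is licensed in coda position; onsets are limited to one consonant).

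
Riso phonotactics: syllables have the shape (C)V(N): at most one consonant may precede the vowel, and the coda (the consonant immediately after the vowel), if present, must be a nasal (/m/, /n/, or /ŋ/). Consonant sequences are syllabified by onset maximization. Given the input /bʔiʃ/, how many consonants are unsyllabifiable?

2

The consonants /b/, /ʃ/ cannot be parsed into a legal (C)V(N) syllable (only a nasal (/m/, /n/, or /ŋ/) is licensed in coda position; onsets are limited to one consonant).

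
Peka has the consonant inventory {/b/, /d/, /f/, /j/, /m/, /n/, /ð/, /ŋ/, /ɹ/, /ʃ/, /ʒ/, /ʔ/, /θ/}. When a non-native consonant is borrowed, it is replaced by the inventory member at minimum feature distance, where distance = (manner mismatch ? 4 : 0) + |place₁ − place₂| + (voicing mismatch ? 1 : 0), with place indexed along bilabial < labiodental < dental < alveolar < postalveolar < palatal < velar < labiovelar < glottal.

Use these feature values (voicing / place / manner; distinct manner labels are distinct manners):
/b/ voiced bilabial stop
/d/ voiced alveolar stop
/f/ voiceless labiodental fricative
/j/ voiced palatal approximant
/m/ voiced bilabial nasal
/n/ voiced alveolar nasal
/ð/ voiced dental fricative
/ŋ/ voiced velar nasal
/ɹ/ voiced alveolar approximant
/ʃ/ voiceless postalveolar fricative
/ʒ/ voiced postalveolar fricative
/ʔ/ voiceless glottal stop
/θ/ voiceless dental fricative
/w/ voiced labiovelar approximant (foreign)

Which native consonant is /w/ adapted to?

/j/ is closest: same manner (approximant), place distance 2 (labiovelar→palatal), same voicing; total 2. Next closest is /ɹ/ at distance 4.

j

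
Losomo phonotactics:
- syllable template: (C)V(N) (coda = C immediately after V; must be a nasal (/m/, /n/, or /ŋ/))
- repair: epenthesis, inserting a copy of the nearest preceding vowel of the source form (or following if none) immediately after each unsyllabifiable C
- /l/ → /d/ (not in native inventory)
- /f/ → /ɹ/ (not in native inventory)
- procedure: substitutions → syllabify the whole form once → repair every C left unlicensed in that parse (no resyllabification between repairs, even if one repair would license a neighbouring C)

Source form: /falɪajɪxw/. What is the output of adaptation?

Substitution: /f/ → /ɹ/, /l/ → /d/, giving /ɹadɪajɪxw/.
The consonants /x/, /w/ cannot be parsed into a legal (C)V(N) syllable (only a nasal (/m/, /n/, or /ŋ/) is licensed in coda position; onsets are limited to one consonant).
Inserting the epenthetic vowel yields /x/ → /xɪ/, /w/ → /wɪ/.

ɹadɪajɪxɪwɪ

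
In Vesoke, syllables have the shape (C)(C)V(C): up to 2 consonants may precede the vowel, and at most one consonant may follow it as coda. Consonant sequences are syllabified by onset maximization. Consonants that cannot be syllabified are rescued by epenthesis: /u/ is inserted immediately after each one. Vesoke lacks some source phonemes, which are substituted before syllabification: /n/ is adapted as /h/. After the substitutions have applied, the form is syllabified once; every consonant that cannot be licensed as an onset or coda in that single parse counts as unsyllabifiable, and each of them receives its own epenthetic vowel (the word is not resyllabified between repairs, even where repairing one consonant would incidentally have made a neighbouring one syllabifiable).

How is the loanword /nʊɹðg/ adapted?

Substitution: /n/ → /h/, giving /hʊɹðg/.
Under (C)(C)V(C), the unsyllabifiable consonants are /ð/, /g/ (at most one coda consonant is licensed; onsets may contain at most 2 consonants).
Inserting the epenthetic vowel yields /ð/ → /ðu/, /g/ → /gu/.

hʊɹðugu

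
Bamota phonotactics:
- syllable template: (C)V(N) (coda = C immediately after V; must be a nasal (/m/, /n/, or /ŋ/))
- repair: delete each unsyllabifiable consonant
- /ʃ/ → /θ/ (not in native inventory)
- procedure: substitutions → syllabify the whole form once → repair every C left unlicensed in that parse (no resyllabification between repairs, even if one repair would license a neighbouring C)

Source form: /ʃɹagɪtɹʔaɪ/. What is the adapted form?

ɹagɪʔaɪ

Substitution: /ʃ/ → /θ/, giving /θɹagɪtɹʔaɪ/.
The consonants /θ/, /t/, /ɹ/ cannot be parsed into a legal (C)V(N) syllable (only a nasal (/m/, /n/, or /ŋ/) is licensed in coda position; onsets are limited to one consonant).
Deleting the stranded consonants removes /θ/, /t/, /ɹ/.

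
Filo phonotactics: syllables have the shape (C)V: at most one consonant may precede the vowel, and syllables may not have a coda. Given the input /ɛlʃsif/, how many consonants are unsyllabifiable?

3

Syllabifying with onset maximization leaves /l/, /ʃ/, /f/ stranded (no codas are permitted; onsets are limited to one consonant).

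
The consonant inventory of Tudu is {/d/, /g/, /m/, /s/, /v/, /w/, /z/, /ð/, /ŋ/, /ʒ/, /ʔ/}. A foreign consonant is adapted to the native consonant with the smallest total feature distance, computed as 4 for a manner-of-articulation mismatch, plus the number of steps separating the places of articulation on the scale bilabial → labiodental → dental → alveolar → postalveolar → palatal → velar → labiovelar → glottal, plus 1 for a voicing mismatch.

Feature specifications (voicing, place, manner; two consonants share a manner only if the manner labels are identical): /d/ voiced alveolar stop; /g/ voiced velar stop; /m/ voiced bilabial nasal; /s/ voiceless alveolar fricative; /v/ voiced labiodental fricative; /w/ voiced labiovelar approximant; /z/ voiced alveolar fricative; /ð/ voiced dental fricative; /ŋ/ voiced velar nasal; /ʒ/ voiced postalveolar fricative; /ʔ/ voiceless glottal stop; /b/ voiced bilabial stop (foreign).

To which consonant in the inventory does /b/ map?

d

/d/ is closest: same manner (stop), place distance 3 (bilabial→alveolar), same voicing; total 3. Next closest is /m/ at distance 4.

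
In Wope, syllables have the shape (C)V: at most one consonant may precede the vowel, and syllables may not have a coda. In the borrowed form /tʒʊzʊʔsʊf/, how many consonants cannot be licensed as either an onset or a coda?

3

The consonants /t/, /ʔ/, /f/ cannot be parsed into a legal (C)V syllable (no codas are permitted; onsets are limited to one consonant).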